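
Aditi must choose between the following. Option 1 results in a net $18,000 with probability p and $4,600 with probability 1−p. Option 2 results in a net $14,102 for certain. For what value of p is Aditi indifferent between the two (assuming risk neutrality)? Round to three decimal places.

p = 0.709

p·18000 + (1−p)·4600 = 14102
13400p + 4600 = 14102
p = (14102 − 4600) / 13400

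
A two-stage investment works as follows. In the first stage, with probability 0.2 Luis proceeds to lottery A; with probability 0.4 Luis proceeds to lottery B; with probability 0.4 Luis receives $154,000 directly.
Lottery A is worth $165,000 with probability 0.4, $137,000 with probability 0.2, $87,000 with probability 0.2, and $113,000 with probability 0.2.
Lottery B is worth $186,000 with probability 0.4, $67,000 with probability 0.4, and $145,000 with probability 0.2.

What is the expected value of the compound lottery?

$140,360

EV(A) = 0.4 × 165000 + 0.2 × 137000 + 0.2 × 87000 + 0.2 × 113000 = 66000 + 27400 + 17400 + 22600 = 133400
EV(B) = 0.4 × 186000 + 0.4 × 67000 + 0.2 × 145000 = 74400 + 26800 + 29000 = 130200
Branch C: 154000 (certain)
Overall = 0.2 × 133400 + 0.4 × 130200 + 0.4 × 154000 = 26680 + 52080 + 61600 = 140360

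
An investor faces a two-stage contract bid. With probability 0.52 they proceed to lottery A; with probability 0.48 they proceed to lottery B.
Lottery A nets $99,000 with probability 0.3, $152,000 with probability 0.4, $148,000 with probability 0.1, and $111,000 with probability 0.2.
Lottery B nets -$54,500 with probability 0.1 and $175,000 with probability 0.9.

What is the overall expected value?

EV(A) = 0.3 × 99000 + 0.4 × 152000 + 0.1 × 148000 + 0.2 × 111000 = 29700 + 60800 + 14800 + 22200 = 127500
EV(B) = 0.1 × (-54500) + 0.9 × 175000 = -5450 + 157500 = 152050
Overall = 0.52 × 127500 + 0.48 × 152050 = 66300 + 72984 = 139284

$139,284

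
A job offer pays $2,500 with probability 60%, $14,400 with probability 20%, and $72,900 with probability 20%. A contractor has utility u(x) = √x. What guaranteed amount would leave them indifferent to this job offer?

E[u] = 0.6·√2500 + 0.2·√14400 + 0.2·√72900 = 0.6·50 + 0.2·120 + 0.2·270 = 108
CE = (108)² = 11664

$11,664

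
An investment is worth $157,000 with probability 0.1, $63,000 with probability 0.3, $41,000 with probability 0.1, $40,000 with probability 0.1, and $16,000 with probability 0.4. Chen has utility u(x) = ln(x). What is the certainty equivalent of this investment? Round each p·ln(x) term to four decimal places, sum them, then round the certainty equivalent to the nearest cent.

$36,519.44

E[u] = 0.1·ln(157000) + 0.3·ln(63000) + 0.1·ln(41000) + 0.1·ln(40000) + 0.4·ln(16000) = 1.1964 + 3.3153 + 1.0621 + 1.0597 + 3.8721 = 10.5056
CE = e^10.5056 ≈ 36519.44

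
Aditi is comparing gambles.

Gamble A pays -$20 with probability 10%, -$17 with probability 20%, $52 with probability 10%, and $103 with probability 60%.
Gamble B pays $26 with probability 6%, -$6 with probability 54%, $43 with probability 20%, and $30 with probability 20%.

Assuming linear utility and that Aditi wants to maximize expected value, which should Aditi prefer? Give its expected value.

Gamble A ($61.60)

Gamble A = 0.1 × (-20) + 0.2 × (-17) + 0.1 × 52 + 0.6 × 103 = -2 − 3.4 + 5.2 + 61.8 = 61.6
Gamble B = 0.06 × 26 + 0.54 × (-6) + 0.2 × 43 + 0.2 × 30 = 1.56 − 3.24 + 8.6 + 6 = 12.92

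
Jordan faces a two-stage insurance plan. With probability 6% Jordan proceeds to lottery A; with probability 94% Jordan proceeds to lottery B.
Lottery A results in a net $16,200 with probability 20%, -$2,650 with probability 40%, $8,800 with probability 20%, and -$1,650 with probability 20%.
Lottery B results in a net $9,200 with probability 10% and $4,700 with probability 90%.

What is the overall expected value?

$5,057.60

EV(A) = 0.2 × 16200 + 0.4 × (-2650) + 0.2 × 8800 + 0.2 × (-1650) = 3240 − 1060 + 1760 − 330 = 3610
EV(B) = 0.1 × 9200 + 0.9 × 4700 = 920 + 4230 = 5150
Overall = 0.06 × 3610 + 0.94 × 5150 = 216.6 + 4841 = 5057.6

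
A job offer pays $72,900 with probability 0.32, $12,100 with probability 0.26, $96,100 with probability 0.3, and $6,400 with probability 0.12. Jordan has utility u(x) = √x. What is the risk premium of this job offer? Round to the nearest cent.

E[u] = 0.32·√72900 + 0.26·√12100 + 0.3·√96100 + 0.12·√6400 = 0.32·270 + 0.26·110 + 0.3·310 + 0.12·80 = 217.6
CE = (217.6)² = 47349.76
Risk premium = EV − CE = 56072 − 47349.76 = 8722.24

$8,722.24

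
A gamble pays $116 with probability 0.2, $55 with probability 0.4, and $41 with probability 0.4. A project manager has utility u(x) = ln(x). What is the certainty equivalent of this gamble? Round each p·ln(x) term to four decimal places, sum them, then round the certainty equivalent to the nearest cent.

$56.77

E[u] = 0.2·ln(116) + 0.4·ln(55) + 0.4·ln(41) = 0.9507 + 1.6029 + 1.4854 = 4.0390
CE = e^4.0390 ≈ 56.77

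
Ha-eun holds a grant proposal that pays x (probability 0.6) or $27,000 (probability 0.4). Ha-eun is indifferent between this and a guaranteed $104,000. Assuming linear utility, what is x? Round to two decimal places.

x = $155,333.33

0.6·x + 0.4·27000 = 104000
0.6·x = 104000 − 10800 = 93200
x = 93200 / 0.6 = 155333.3333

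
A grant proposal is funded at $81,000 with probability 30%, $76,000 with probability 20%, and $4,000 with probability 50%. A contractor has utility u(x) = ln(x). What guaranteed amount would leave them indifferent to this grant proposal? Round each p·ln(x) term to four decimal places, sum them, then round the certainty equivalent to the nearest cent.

E[u] = 0.3·ln(81000) + 0.2·ln(76000) + 0.5·ln(4000) = 3.3907 + 2.2477 + 4.1470 = 9.7854
CE = e^9.7854 ≈ 17772.36

$17,772.36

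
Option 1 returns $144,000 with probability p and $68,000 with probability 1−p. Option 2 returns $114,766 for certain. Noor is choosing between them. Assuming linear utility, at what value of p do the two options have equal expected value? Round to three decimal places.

p·144000 + (1−p)·68000 = 114766
76000p + 68000 = 114766
p = (114766 − 68000) / 76000

p = 0.615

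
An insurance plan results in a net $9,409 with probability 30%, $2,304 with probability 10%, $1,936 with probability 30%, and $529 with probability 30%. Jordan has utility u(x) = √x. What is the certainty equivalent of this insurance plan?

$2,916

E[u] = 0.3·√9409 + 0.1·√2304 + 0.3·√1936 + 0.3·√529 = 0.3·97 + 0.1·48 + 0.3·44 + 0.3·23 = 54
CE = (54)² = 2916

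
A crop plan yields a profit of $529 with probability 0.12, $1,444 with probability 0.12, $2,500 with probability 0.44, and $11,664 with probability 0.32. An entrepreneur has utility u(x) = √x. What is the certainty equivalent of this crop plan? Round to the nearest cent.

$4,080.65

E[u] = 0.12·√529 + 0.12·√1444 + 0.44·√2500 + 0.32·√11664 = 0.12·23 + 0.12·38 + 0.44·50 + 0.32·108 = 63.88
CE = (63.88)² = 4080.6544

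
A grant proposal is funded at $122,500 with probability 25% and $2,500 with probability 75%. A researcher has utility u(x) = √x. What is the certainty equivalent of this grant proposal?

E[u] = 0.25·√122500 + 0.75·√2500 = 0.25·350 + 0.75·50 = 125
CE = (125)² = 15625

$15,625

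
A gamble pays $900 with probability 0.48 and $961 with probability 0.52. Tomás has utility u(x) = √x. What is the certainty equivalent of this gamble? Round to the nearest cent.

$931.47

E[u] = 0.48·√900 + 0.52·√961 = 0.48·30 + 0.52·31 = 30.52
CE = (30.52)² = 931.4704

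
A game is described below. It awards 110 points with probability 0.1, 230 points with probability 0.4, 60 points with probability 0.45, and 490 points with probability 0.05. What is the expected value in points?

154.5 points

EV = 0.1 × 110 + 0.4 × 230 + 0.45 × 60 + 0.05 × 490 = 11 + 92 + 27 + 24.5 = 154.5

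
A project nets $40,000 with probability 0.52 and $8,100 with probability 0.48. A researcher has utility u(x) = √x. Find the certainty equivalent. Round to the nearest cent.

E[u] = 0.52·√40000 + 0.48·√8100 = 0.52·200 + 0.48·90 = 147.2
CE = (147.2)² = 21667.84

$21,667.84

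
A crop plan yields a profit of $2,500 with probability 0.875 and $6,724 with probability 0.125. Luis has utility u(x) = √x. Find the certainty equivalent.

$2,916

E[u] = 0.875·√2500 + 0.125·√6724 = 0.875·50 + 0.125·82 = 54
CE = (54)² = 2916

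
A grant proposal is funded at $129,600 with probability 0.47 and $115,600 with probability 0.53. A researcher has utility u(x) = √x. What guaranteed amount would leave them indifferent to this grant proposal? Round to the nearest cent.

E[u] = 0.47·√129600 + 0.53·√115600 = 0.47·360 + 0.53·340 = 349.4
CE = (349.4)² = 122080.36

$122,080.36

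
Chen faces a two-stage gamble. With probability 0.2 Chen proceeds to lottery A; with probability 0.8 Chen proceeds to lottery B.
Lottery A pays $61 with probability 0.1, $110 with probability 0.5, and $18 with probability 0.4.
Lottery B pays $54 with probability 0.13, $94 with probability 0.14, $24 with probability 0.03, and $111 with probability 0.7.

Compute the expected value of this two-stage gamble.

$92.54

EV(A) = 0.1 × 61 + 0.5 × 110 + 0.4 × 18 = 6.1 + 55 + 7.2 = 68.3
EV(B) = 0.13 × 54 + 0.14 × 94 + 0.03 × 24 + 0.7 × 111 = 7.02 + 13.16 + 0.72 + 77.7 = 98.6
Overall = 0.2 × 68.3 + 0.8 × 98.6 = 13.66 + 78.88 = 92.54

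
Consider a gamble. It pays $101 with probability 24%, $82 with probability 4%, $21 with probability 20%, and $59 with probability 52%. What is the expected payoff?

$62.40

EV = 0.24 × 101 + 0.04 × 82 + 0.2 × 21 + 0.52 × 59 = 24.24 + 3.28 + 4.2 + 30.68 = 62.4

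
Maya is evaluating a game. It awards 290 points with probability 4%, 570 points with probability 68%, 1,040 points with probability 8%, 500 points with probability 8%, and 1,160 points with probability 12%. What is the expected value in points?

EV = 0.04 × 290 + 0.68 × 570 + 0.08 × 1040 + 0.08 × 500 + 0.12 × 1160 = 11.6 + 387.6 + 83.2 + 40 + 139.2 = 661.6

661.6 points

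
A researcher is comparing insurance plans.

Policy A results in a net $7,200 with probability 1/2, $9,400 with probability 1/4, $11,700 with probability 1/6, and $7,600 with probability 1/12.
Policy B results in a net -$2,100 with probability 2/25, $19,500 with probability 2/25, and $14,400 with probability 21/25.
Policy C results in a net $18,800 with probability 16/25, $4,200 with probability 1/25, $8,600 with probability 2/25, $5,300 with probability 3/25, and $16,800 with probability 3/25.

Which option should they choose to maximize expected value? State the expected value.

Policy C ($15,540)

Policy A = 1/2 × 7200 + 1/4 × 9400 + 1/6 × 11700 + 1/12 × 7600 = 3600 + 2350 + 1950 + 633.3333 = 8533.3333
Policy B = 2/25 × (-2100) + 2/25 × 19500 + 21/25 × 14400 = -168 + 1560 + 12096 = 13488
Policy C = 16/25 × 18800 + 1/25 × 4200 + 2/25 × 8600 + 3/25 × 5300 + 3/25 × 16800 = 12032 + 168 + 688 + 636 + 2016 = 15540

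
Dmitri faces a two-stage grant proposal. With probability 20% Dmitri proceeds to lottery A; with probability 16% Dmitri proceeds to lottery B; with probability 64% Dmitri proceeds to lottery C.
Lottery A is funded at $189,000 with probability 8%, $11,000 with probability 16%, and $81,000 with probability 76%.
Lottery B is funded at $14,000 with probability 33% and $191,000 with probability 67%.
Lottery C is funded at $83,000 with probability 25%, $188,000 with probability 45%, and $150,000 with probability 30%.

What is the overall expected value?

EV(A) = 0.08 × 189000 + 0.16 × 11000 + 0.76 × 81000 = 15120 + 1760 + 61560 = 78440
EV(B) = 0.33 × 14000 + 0.67 × 191000 = 4620 + 127970 = 132590
EV(C) = 0.25 × 83000 + 0.45 × 188000 + 0.3 × 150000 = 20750 + 84600 + 45000 = 150350
Overall = 0.2 × 78440 + 0.16 × 132590 + 0.64 × 150350 = 15688 + 21214.4 + 96224 = 133126.4

$133,126.40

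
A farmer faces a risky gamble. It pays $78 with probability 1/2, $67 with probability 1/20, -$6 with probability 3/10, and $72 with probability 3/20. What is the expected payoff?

EV = 1/2 × 78 + 1/20 × 67 + 3/10 × (-6) + 3/20 × 72 = 39 + 3.35 − 1.8 + 10.8 = 51.35

$51.35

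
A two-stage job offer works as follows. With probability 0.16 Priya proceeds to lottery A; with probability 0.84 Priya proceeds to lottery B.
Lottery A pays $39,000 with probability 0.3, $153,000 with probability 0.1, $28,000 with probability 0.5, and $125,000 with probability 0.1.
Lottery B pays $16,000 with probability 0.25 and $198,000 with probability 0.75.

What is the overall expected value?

$136,660

EV(A) = 0.3 × 39000 + 0.1 × 153000 + 0.5 × 28000 + 0.1 × 125000 = 11700 + 15300 + 14000 + 12500 = 53500
EV(B) = 0.25 × 16000 + 0.75 × 198000 = 4000 + 148500 = 152500
Overall = 0.16 × 53500 + 0.84 × 152500 = 8560 + 128100 = 136660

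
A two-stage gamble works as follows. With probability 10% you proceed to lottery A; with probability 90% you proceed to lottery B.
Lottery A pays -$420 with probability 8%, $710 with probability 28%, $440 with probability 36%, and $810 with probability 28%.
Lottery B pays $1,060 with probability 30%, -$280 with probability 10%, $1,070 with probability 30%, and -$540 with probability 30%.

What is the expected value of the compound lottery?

EV(A) = 0.08 × (-420) + 0.28 × 710 + 0.36 × 440 + 0.28 × 810 = -33.6 + 198.8 + 158.4 + 226.8 = 550.4
EV(B) = 0.3 × 1060 + 0.1 × (-280) + 0.3 × 1070 + 0.3 × (-540) = 318 − 28 + 321 − 162 = 449
Overall = 0.1 × 550.4 + 0.9 × 449 = 55.04 + 404.1 = 459.14

$459.14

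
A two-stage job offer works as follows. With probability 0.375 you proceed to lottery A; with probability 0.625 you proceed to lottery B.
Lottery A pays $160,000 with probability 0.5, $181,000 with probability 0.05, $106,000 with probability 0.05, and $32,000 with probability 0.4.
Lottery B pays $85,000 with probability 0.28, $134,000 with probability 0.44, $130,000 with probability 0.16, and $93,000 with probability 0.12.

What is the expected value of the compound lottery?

EV(A) = 0.5 × 160000 + 0.05 × 181000 + 0.05 × 106000 + 0.4 × 32000 = 80000 + 9050 + 5300 + 12800 = 107150
EV(B) = 0.28 × 85000 + 0.44 × 134000 + 0.16 × 130000 + 0.12 × 93000 = 23800 + 58960 + 20800 + 11160 = 114720
Overall = 0.375 × 107150 + 0.625 × 114720 = 40181.25 + 71700 = 111881.25

$111,881.25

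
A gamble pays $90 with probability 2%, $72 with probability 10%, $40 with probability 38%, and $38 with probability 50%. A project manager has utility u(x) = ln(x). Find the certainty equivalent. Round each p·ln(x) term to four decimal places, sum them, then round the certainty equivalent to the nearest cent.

$42.03

E[u] = 0.02·ln(90) + 0.1·ln(72) + 0.38·ln(40) + 0.5·ln(38) = 0.0900 + 0.4277 + 1.4018 + 1.8188 = 3.7383
CE = e^3.7383 ≈ 42.03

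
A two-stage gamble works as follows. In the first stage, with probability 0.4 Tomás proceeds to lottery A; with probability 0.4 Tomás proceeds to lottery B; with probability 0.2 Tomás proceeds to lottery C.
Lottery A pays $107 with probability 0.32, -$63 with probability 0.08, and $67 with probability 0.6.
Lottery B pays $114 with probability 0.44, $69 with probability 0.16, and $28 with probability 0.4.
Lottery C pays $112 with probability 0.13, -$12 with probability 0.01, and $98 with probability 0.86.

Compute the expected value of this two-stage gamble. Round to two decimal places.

$76.46

EV(A) = 0.32 × 107 + 0.08 × (-63) + 0.6 × 67 = 34.24 − 5.04 + 40.2 = 69.4
EV(B) = 0.44 × 114 + 0.16 × 69 + 0.4 × 28 = 50.16 + 11.04 + 11.2 = 72.4
EV(C) = 0.13 × 112 + 0.01 × (-12) + 0.86 × 98 = 14.56 − 0.12 + 84.28 = 98.72
Overall = 0.4 × 69.4 + 0.4 × 72.4 + 0.2 × 98.72 = 27.76 + 28.96 + 19.744 = 76.464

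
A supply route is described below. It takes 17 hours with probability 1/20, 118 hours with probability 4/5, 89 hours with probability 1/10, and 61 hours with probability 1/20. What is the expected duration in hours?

EV = 1/20 × 17 + 4/5 × 118 + 1/10 × 89 + 1/20 × 61 = 0.85 + 94.4 + 8.9 + 3.05 = 107.2

107.2 hours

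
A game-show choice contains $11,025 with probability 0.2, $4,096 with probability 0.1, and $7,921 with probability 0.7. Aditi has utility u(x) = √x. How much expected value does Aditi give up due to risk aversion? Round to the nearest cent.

$113.21

E[u] = 0.2·√11025 + 0.1·√4096 + 0.7·√7921 = 0.2·105 + 0.1·64 + 0.7·89 = 89.7
CE = (89.7)² = 8046.09
Risk premium = EV − CE = 8159.3 − 8046.09 = 113.21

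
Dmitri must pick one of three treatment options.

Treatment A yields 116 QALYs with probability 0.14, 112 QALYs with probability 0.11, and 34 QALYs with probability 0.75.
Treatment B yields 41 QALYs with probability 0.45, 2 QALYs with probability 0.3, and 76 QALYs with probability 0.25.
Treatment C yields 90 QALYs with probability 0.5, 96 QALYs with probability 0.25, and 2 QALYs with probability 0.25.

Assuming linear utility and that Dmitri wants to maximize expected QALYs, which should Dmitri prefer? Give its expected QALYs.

Treatment A = 0.14 × 116 + 0.11 × 112 + 0.75 × 34 = 16.24 + 12.32 + 25.5 = 54.06
Treatment B = 0.45 × 41 + 0.3 × 2 + 0.25 × 76 = 18.45 + 0.6 + 19 = 38.05
Treatment C = 0.5 × 90 + 0.25 × 96 + 0.25 × 2 = 45 + 24 + 0.5 = 69.5

Treatment C (69.5 QALYs)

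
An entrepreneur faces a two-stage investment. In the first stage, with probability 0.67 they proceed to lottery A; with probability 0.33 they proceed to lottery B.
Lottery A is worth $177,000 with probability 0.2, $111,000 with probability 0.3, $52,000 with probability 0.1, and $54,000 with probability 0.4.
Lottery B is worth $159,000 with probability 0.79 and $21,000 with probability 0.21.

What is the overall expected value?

$106,891.60

EV(A) = 0.2 × 177000 + 0.3 × 111000 + 0.1 × 52000 + 0.4 × 54000 = 35400 + 33300 + 5200 + 21600 = 95500
EV(B) = 0.79 × 159000 + 0.21 × 21000 = 125610 + 4410 = 130020
Overall = 0.67 × 95500 + 0.33 × 130020 = 63985 + 42906.6 = 106891.6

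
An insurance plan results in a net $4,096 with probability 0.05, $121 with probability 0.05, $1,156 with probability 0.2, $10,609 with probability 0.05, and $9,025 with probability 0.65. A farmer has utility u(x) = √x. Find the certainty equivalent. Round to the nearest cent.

$5,998.50

E[u] = 0.05·√4096 + 0.05·√121 + 0.2·√1156 + 0.05·√10609 + 0.65·√9025 = 0.05·64 + 0.05·11 + 0.2·34 + 0.05·103 + 0.65·95 = 77.45
CE = (77.45)² = 5998.5025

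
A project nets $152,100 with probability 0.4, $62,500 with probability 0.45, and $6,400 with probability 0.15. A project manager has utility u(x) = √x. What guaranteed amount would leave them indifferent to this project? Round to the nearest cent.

E[u] = 0.4·√152100 + 0.45·√62500 + 0.15·√6400 = 0.4·390 + 0.45·250 + 0.15·80 = 280.5
CE = (280.5)² = 78680.25

$78,680.25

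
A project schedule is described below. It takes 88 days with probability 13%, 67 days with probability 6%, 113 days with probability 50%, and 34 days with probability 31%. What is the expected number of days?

82.5 days

EV = 0.13 × 88 + 0.06 × 67 + 0.5 × 113 + 0.31 × 34 = 11.44 + 4.02 + 56.5 + 10.54 = 82.5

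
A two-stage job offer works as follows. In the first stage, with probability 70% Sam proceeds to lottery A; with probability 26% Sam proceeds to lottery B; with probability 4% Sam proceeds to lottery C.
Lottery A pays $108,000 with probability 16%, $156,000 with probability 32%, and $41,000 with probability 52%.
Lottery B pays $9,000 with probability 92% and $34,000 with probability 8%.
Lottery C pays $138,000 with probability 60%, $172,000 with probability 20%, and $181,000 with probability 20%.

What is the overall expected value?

EV(A) = 0.16 × 108000 + 0.32 × 156000 + 0.52 × 41000 = 17280 + 49920 + 21320 = 88520
EV(B) = 0.92 × 9000 + 0.08 × 34000 = 8280 + 2720 = 11000
EV(C) = 0.6 × 138000 + 0.2 × 172000 + 0.2 × 181000 = 82800 + 34400 + 36200 = 153400
Overall = 0.7 × 88520 + 0.26 × 11000 + 0.04 × 153400 = 61964 + 2860 + 6136 = 70960

$70,960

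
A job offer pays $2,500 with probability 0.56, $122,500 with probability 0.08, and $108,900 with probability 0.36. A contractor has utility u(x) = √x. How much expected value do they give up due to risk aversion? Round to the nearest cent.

E[u] = 0.56·√2500 + 0.08·√122500 + 0.36·√108900 = 0.56·50 + 0.08·350 + 0.36·330 = 174.8
CE = (174.8)² = 30555.04
Risk premium = EV − CE = 50404 − 30555.04 = 19848.96

$19,848.96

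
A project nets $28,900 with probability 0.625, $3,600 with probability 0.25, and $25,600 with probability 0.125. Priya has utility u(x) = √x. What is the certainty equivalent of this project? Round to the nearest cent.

E[u] = 0.625·√28900 + 0.25·√3600 + 0.125·√25600 = 0.625·170 + 0.25·60 + 0.125·160 = 141.25
CE = (141.25)² = 19951.5625

$19,951.56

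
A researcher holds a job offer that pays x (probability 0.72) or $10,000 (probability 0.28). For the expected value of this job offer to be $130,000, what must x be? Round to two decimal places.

0.72·x + 0.28·10000 = 130000
0.72·x = 130000 − 2800 = 127200
x = 127200 / 0.72 = 176666.6667

x = $176,666.67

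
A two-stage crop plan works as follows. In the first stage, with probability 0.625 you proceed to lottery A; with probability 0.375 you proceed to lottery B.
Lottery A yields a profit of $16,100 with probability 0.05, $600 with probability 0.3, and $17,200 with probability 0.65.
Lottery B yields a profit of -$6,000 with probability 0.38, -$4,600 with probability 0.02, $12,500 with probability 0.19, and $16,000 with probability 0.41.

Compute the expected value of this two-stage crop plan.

$10,064.25

EV(A) = 0.05 × 16100 + 0.3 × 600 + 0.65 × 17200 = 805 + 180 + 11180 = 12165
EV(B) = 0.38 × (-6000) + 0.02 × (-4600) + 0.19 × 12500 + 0.41 × 16000 = -2280 − 92 + 2375 + 6560 = 6563
Overall = 0.625 × 12165 + 0.375 × 6563 = 7603.125 + 2461.125 = 10064.25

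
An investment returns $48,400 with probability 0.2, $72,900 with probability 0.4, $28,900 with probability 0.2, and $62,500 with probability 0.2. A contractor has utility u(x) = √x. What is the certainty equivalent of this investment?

E[u] = 0.2·√48400 + 0.4·√72900 + 0.2·√28900 + 0.2·√62500 = 0.2·220 + 0.4·270 + 0.2·170 + 0.2·250 = 236
CE = (236)² = 55696

$55,696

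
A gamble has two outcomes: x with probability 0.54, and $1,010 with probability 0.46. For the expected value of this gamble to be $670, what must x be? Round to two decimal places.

x = $380.37

0.54·x + 0.46·1010 = 670
0.54·x = 670 − 464.6 = 205.4
x = 205.4 / 0.54 = 380.3704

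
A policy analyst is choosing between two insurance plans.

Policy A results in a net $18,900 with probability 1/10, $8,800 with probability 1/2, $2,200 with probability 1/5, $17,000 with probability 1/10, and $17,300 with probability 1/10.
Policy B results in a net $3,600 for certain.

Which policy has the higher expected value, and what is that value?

Policy A ($10,160)

Policy A = 1/10 × 18900 + 1/2 × 8800 + 1/5 × 2200 + 1/10 × 17000 + 1/10 × 17300 = 1890 + 4400 + 440 + 1700 + 1730 = 10160
Policy B: 3600 (certain)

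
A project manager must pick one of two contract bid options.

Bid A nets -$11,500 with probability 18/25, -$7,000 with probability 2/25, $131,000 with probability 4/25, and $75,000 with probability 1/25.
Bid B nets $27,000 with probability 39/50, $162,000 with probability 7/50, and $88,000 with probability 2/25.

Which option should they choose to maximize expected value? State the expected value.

Bid A = 18/25 × (-11500) + 2/25 × (-7000) + 4/25 × 131000 + 1/25 × 75000 = -8280 − 560 + 20960 + 3000 = 15120
Bid B = 39/50 × 27000 + 7/50 × 162000 + 2/25 × 88000 = 21060 + 22680 + 7040 = 50780

Bid B ($50,780)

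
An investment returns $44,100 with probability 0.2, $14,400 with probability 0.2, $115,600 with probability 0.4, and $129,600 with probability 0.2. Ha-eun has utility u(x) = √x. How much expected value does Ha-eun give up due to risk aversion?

$8,784

E[u] = 0.2·√44100 + 0.2·√14400 + 0.4·√115600 + 0.2·√129600 = 0.2·210 + 0.2·120 + 0.4·340 + 0.2·360 = 274
CE = (274)² = 75076
Risk premium = EV − CE = 83860 − 75076 = 8784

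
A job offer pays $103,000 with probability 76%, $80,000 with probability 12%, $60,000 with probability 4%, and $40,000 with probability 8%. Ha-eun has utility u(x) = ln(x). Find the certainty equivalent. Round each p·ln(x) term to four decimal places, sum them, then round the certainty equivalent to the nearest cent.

E[u] = 0.76·ln(103000) + 0.12·ln(80000) + 0.04·ln(60000) + 0.08·ln(40000) = 8.7723 + 1.3548 + 0.4401 + 0.8477 = 11.4149
CE = e^11.4149 ≈ 90662.58

$90,662.58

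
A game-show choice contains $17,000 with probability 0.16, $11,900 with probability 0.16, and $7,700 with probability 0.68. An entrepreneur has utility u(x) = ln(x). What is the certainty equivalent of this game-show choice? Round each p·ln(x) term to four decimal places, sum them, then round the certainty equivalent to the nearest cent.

E[u] = 0.16·ln(17000) + 0.16·ln(11900) + 0.68·ln(7700) = 1.5586 + 1.5015 + 6.0853 = 9.1454
CE = e^9.1454 ≈ 9371.23

$9,371.23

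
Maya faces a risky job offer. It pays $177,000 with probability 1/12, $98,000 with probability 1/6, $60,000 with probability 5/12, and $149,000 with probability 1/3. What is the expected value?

$105,750

EV = 1/12 × 177000 + 1/6 × 98000 + 5/12 × 60000 + 1/3 × 149000 = 14750 + 16333.3333 + 25000 + 49666.6667 = 105750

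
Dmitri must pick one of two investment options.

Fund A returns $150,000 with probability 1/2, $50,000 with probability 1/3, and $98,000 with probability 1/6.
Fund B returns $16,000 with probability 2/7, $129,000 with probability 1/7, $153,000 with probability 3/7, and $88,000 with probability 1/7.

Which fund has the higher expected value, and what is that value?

Fund A = 1/2 × 150000 + 1/3 × 50000 + 1/6 × 98000 = 75000 + 16666.6667 + 16333.3333 = 108000
Fund B = 2/7 × 16000 + 1/7 × 129000 + 3/7 × 153000 + 1/7 × 88000 = 4571.4286 + 18428.5714 + 65571.4286 + 12571.4286 = 101142.8571

Fund A ($108,000)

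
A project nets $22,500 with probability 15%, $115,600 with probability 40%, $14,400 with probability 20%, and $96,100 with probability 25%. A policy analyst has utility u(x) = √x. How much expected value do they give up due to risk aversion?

E[u] = 0.15·√22500 + 0.4·√115600 + 0.2·√14400 + 0.25·√96100 = 0.15·150 + 0.4·340 + 0.2·120 + 0.25·310 = 260
CE = (260)² = 67600
Risk premium = EV − CE = 76520 − 67600 = 8920

$8,920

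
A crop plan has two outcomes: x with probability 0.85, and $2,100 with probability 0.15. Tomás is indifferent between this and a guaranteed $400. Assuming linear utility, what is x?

x = $100

0.85·x + 0.15·2100 = 400
0.85·x = 400 − 315 = 85
x = 85 / 0.85 = 100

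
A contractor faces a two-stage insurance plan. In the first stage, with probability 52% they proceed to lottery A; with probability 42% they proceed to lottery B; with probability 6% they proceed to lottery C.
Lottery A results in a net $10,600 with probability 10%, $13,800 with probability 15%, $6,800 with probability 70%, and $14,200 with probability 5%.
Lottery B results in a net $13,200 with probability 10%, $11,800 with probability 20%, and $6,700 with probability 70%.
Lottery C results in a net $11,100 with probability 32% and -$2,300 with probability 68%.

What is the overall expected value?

EV(A) = 0.1 × 10600 + 0.15 × 13800 + 0.7 × 6800 + 0.05 × 14200 = 1060 + 2070 + 4760 + 710 = 8600
EV(B) = 0.1 × 13200 + 0.2 × 11800 + 0.7 × 6700 = 1320 + 2360 + 4690 = 8370
EV(C) = 0.32 × 11100 + 0.68 × (-2300) = 3552 − 1564 = 1988
Overall = 0.52 × 8600 + 0.42 × 8370 + 0.06 × 1988 = 4472 + 3515.4 + 119.28 = 8106.68

$8,106.68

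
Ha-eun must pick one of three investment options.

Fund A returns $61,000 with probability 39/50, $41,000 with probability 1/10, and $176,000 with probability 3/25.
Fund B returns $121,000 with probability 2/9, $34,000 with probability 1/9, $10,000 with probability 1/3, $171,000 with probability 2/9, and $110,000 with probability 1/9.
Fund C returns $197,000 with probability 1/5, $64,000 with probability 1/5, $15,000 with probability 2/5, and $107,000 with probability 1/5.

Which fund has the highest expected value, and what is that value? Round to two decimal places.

Fund B ($84,222.22)

Fund A = 39/50 × 61000 + 1/10 × 41000 + 3/25 × 176000 = 47580 + 4100 + 21120 = 72800
Fund B = 2/9 × 121000 + 1/9 × 34000 + 1/3 × 10000 + 2/9 × 171000 + 1/9 × 110000 = 26888.8889 + 3777.7778 + 3333.3333 + 38000 + 12222.2222 = 84222.2222
Fund C = 1/5 × 197000 + 1/5 × 64000 + 2/5 × 15000 + 1/5 × 107000 = 39400 + 12800 + 6000 + 21400 = 79600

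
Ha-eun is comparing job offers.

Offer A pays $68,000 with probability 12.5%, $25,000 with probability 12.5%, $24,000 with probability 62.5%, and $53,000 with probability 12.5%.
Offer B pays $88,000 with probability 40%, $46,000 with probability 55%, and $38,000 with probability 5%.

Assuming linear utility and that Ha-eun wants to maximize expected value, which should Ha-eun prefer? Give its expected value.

Offer A = 0.125 × 68000 + 0.125 × 25000 + 0.625 × 24000 + 0.125 × 53000 = 8500 + 3125 + 15000 + 6625 = 33250
Offer B = 0.4 × 88000 + 0.55 × 46000 + 0.05 × 38000 = 35200 + 25300 + 1900 = 62400

Offer B ($62,400)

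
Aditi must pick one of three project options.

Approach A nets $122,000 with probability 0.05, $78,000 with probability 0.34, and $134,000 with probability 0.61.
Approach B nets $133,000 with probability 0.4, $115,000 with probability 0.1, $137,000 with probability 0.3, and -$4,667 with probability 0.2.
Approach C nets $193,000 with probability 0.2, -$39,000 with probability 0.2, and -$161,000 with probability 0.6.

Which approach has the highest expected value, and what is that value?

Approach A ($114,360)

Approach A = 0.05 × 122000 + 0.34 × 78000 + 0.61 × 134000 = 6100 + 26520 + 81740 = 114360
Approach B = 0.4 × 133000 + 0.1 × 115000 + 0.3 × 137000 + 0.2 × (-4667) = 53200 + 11500 + 41100 − 933.4 = 104866.6
Approach C = 0.2 × 193000 + 0.2 × (-39000) + 0.6 × (-161000) = 38600 − 7800 − 96600 = -65800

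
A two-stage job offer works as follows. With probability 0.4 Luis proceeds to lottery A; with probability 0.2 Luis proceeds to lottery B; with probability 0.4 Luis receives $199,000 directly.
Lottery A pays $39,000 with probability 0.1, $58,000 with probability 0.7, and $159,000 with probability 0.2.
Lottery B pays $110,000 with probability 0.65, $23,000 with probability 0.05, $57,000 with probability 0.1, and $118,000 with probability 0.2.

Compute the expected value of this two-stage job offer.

EV(A) = 0.1 × 39000 + 0.7 × 58000 + 0.2 × 159000 = 3900 + 40600 + 31800 = 76300
EV(B) = 0.65 × 110000 + 0.05 × 23000 + 0.1 × 57000 + 0.2 × 118000 = 71500 + 1150 + 5700 + 23600 = 101950
Branch C: 199000 (certain)
Overall = 0.4 × 76300 + 0.2 × 101950 + 0.4 × 199000 = 30520 + 20390 + 79600 = 130510

$130,510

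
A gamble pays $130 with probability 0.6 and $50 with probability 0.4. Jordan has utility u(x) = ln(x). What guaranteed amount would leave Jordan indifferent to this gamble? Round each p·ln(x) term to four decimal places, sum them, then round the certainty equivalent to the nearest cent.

E[u] = 0.6·ln(130) + 0.4·ln(50) = 2.9205 + 1.5648 = 4.4853
CE = e^4.4853 ≈ 88.70

$88.70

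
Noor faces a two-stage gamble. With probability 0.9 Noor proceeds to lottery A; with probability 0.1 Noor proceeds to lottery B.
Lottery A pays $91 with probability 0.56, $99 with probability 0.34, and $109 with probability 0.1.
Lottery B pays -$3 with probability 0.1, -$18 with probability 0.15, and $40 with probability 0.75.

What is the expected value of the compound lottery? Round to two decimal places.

$88.67

EV(A) = 0.56 × 91 + 0.34 × 99 + 0.1 × 109 = 50.96 + 33.66 + 10.9 = 95.52
EV(B) = 0.1 × (-3) + 0.15 × (-18) + 0.75 × 40 = -0.3 − 2.7 + 30 = 27
Overall = 0.9 × 95.52 + 0.1 × 27 = 85.968 + 2.7 = 88.668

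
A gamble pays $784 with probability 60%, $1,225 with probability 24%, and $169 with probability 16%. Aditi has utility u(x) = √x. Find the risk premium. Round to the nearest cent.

$47.24

E[u] = 0.6·√784 + 0.24·√1225 + 0.16·√169 = 0.6·28 + 0.24·35 + 0.16·13 = 27.28
CE = (27.28)² = 744.1984
Risk premium = EV − CE = 791.44 − 744.1984 = 47.2416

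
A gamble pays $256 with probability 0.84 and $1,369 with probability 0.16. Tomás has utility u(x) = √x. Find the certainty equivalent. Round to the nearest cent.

E[u] = 0.84·√256 + 0.16·√1369 = 0.84·16 + 0.16·37 = 19.36
CE = (19.36)² = 374.8096

$374.81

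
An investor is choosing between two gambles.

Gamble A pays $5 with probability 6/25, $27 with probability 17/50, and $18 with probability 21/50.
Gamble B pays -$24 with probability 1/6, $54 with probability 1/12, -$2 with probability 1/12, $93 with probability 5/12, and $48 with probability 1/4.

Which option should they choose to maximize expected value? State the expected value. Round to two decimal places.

Gamble B ($51.08)

Gamble A = 6/25 × 5 + 17/50 × 27 + 21/50 × 18 = 1.2 + 9.18 + 7.56 = 17.94
Gamble B = 1/6 × (-24) + 1/12 × 54 + 1/12 × (-2) + 5/12 × 93 + 1/4 × 48 = -4 + 4.5 − 0.1667 + 38.75 + 12 = 51.0833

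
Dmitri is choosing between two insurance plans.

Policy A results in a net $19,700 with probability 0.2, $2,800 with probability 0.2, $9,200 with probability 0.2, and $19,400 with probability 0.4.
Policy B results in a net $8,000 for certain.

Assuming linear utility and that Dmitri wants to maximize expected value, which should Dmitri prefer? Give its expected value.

Policy A = 0.2 × 19700 + 0.2 × 2800 + 0.2 × 9200 + 0.4 × 19400 = 3940 + 560 + 1840 + 7760 = 14100
Policy B: 8000 (certain)

Policy A ($14,100)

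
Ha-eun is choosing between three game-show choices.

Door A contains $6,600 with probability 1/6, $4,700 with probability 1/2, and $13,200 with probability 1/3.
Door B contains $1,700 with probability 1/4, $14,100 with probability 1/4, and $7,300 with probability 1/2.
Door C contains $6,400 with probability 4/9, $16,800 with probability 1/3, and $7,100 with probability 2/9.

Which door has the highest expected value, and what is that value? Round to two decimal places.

Door A = 1/6 × 6600 + 1/2 × 4700 + 1/3 × 13200 = 1100 + 2350 + 4400 = 7850
Door B = 1/4 × 1700 + 1/4 × 14100 + 1/2 × 7300 = 425 + 3525 + 3650 = 7600
Door C = 4/9 × 6400 + 1/3 × 16800 + 2/9 × 7100 = 2844.4444 + 5600 + 1577.7778 = 10022.2222

Door C ($10,022.22)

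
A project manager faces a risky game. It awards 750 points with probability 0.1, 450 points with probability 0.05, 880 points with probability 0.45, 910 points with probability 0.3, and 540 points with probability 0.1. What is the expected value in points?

820.5 points

EV = 0.1 × 750 + 0.05 × 450 + 0.45 × 880 + 0.3 × 910 + 0.1 × 540 = 75 + 22.5 + 396 + 273 + 54 = 820.5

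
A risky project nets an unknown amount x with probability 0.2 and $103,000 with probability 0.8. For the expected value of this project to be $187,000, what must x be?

x = $523,000

0.2·x + 0.8·103000 = 187000
0.2·x = 187000 − 82400 = 104600
x = 104600 / 0.2 = 523000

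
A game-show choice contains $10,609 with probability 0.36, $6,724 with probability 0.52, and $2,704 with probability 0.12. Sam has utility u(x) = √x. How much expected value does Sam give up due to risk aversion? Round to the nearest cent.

E[u] = 0.36·√10609 + 0.52·√6724 + 0.12·√2704 = 0.36·103 + 0.52·82 + 0.12·52 = 85.96
CE = (85.96)² = 7389.1216
Risk premium = EV − CE = 7640.2 − 7389.1216 = 251.0784

$251.08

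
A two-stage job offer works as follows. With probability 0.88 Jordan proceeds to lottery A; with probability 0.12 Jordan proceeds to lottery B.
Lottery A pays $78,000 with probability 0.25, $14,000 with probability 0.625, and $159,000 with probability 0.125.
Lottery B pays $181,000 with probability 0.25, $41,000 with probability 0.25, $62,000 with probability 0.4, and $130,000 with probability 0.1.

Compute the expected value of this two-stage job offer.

EV(A) = 0.25 × 78000 + 0.625 × 14000 + 0.125 × 159000 = 19500 + 8750 + 19875 = 48125
EV(B) = 0.25 × 181000 + 0.25 × 41000 + 0.4 × 62000 + 0.1 × 130000 = 45250 + 10250 + 24800 + 13000 = 93300
Overall = 0.88 × 48125 + 0.12 × 93300 = 42350 + 11196 = 53546

$53,546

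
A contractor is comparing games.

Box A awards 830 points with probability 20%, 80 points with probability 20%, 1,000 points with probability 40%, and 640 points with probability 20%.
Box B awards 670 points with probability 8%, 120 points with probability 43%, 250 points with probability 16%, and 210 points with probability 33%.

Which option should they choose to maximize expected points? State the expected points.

Box A = 0.2 × 830 + 0.2 × 80 + 0.4 × 1000 + 0.2 × 640 = 166 + 16 + 400 + 128 = 710
Box B = 0.08 × 670 + 0.43 × 120 + 0.16 × 250 + 0.33 × 210 = 53.6 + 51.6 + 40 + 69.3 = 214.5

Box A (710 points)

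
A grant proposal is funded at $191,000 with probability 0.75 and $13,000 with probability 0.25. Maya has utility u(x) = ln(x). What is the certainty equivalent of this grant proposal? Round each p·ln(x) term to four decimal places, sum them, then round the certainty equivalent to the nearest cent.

E[u] = 0.75·ln(191000) + 0.25·ln(13000) = 9.1200 + 2.3682 = 11.4882
CE = e^11.4882 ≈ 97557.77

$97,557.77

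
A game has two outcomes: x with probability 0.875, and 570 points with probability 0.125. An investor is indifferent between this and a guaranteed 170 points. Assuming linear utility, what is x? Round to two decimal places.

0.875·x + 0.125·570 = 170
0.875·x = 170 − 71.25 = 98.75
x = 98.75 / 0.875 = 112.8571

x = 112.86 points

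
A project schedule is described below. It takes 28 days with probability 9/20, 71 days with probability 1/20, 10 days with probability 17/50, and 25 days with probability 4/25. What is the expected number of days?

EV = 9/20 × 28 + 1/20 × 71 + 17/50 × 10 + 4/25 × 25 = 12.6 + 3.55 + 3.4 + 4 = 23.55

23.55 days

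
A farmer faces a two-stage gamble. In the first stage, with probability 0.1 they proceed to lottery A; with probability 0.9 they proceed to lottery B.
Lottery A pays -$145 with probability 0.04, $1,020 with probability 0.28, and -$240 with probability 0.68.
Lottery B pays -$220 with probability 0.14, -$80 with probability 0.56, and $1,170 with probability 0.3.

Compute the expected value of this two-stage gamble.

EV(A) = 0.04 × (-145) + 0.28 × 1020 + 0.68 × (-240) = -5.8 + 285.6 − 163.2 = 116.6
EV(B) = 0.14 × (-220) + 0.56 × (-80) + 0.3 × 1170 = -30.8 − 44.8 + 351 = 275.4
Overall = 0.1 × 116.6 + 0.9 × 275.4 = 11.66 + 247.86 = 259.52

$259.52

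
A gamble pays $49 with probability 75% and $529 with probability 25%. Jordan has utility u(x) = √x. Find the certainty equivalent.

E[u] = 0.75·√49 + 0.25·√529 = 0.75·7 + 0.25·23 = 11
CE = (11)² = 121

$121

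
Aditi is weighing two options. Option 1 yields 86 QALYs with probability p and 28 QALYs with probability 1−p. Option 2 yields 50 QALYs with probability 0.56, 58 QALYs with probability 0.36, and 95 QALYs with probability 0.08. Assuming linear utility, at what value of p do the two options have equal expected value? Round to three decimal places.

p = 0.491

EV(Option 2) = 0.56 × 50 + 0.36 × 58 + 0.08 × 95 = 28 + 20.88 + 7.6 = 56.48
p·86 + (1−p)·28 = 56.48
58p + 28 = 56.48
p = (56.48 − 28) / 58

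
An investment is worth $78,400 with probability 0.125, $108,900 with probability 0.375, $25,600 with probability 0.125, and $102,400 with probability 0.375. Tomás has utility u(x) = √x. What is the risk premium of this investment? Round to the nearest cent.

E[u] = 0.125·√78400 + 0.375·√108900 + 0.125·√25600 + 0.375·√102400 = 0.125·280 + 0.375·330 + 0.125·160 + 0.375·320 = 298.75
CE = (298.75)² = 89251.5625
Risk premium = EV − CE = 92237.5 − 89251.5625 = 2985.9375

$2,985.94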